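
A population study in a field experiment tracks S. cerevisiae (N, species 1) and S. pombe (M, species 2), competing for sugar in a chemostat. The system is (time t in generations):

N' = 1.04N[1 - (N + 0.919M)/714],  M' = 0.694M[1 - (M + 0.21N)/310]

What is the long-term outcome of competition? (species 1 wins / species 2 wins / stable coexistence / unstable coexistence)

Compare the nullcline intercepts: K1/α12 = 714/0.919 = 777 > K2 = 310; K2/α21 = 310/0.21 = 1480 > K1 = 714.
Since both inequalities hold, each species can invade when rare, so the interior equilibrium is stable.

stable coexistence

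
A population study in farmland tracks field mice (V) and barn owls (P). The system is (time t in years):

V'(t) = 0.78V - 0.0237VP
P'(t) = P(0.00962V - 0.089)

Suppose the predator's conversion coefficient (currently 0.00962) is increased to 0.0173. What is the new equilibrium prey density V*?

V* ≈ 5.14

At the interior fixed point, setting dP/dt = 0 with P > 0 fixes V* = (predator death rate)/(VP coefficient) — independent of the other coefficients.
With the change, V* = 0.089/0.0173 = 5.14; it falls from 9.25.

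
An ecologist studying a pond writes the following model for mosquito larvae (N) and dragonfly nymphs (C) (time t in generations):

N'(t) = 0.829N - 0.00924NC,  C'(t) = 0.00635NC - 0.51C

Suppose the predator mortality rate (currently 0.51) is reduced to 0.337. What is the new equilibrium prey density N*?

N* ≈ 53.1

At the interior fixed point, setting dC/dt = 0 with C > 0 fixes N* = (predator death rate)/(NC coefficient) — independent of the other coefficients.
With the change, N* = 0.337/0.00635 = 53.1; it falls from 80.3.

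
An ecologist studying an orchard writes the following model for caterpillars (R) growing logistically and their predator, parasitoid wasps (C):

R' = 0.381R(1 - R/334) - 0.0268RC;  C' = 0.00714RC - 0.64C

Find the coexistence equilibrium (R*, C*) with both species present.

R* ≈ 89.6, C* ≈ 10.4

From dC/dt = 0 with C > 0: 0.00714R* = 0.64, so R* = 89.6.
Substitute into dR/dt = 0: 0.381(1 - 89.6/334) = 0.0268C*.
The bracket is 0.732, giving C* = 0.279/0.0268 = 10.4.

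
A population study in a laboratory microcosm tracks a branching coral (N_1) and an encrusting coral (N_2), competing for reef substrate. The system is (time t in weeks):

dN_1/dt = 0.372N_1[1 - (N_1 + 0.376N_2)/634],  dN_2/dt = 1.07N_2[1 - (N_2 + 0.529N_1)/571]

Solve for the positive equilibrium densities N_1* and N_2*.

N_1* ≈ 523, N_2* ≈ 294

Setting both brackets to zero gives the nullclines N_1 + 0.376N_2 = 634 and 0.529N_1 + N_2 = 571.
Substituting N_2 = 571 - 0.529N_1 into the first: N_1(1 - 0.376·0.529) = 634 - 0.376·571.
So N_1* = 419/0.801 = 523, and then N_2* = 571 - 0.529·523 = 294.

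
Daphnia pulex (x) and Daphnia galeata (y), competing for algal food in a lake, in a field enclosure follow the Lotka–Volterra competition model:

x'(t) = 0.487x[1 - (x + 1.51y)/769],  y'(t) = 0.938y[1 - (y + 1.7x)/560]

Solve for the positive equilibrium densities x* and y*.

Setting both brackets to zero gives the nullclines x + 1.51y = 769 and 1.7x + y = 560.
Substituting y = 560 - 1.7x into the first: x(1 - 1.51·1.7) = 769 - 1.51·560.
So x* = -76.6/-1.57 = 48.9, and then y* = 560 - 1.7·48.9 = 477.

x* ≈ 48.9, y* ≈ 477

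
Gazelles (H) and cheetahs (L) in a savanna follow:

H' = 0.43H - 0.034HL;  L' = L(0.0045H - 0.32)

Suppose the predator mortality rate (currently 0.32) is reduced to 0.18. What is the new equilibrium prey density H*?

H* ≈ 40

At the interior fixed point, setting dL/dt = 0 with L > 0 fixes H* = (predator death rate)/(HL coefficient) — independent of the other coefficients.
With the change, H* = 0.18/0.0045 = 40; it falls from 71.1.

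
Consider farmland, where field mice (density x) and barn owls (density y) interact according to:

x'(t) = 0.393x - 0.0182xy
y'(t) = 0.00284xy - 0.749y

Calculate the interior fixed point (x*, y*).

x* ≈ 264, y* ≈ 21.6

Set dy/dt = 0 with y > 0: 0.00284x - 0.749 = 0, so x* = 0.749/0.00284 = 264.
Set dx/dt = 0 with x > 0: 0.393 - 0.0182y = 0, so y* = 0.393/0.0182 = 21.6.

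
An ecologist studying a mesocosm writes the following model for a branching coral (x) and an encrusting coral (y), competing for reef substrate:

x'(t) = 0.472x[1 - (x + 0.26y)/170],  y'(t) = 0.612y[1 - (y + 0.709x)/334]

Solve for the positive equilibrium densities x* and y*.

x* ≈ 102, y* ≈ 262

Setting both brackets to zero gives the nullclines x + 0.26y = 170 and 0.709x + y = 334.
Substituting y = 334 - 0.709x into the first: x(1 - 0.26·0.709) = 170 - 0.26·334.
So x* = 83.2/0.816 = 102, and then y* = 334 - 0.709·102 = 262.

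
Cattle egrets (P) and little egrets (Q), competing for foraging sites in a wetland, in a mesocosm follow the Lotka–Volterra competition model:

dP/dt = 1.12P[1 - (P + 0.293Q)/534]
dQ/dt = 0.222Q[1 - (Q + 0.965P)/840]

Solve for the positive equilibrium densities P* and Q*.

Setting both brackets to zero gives the nullclines P + 0.293Q = 534 and 0.965P + Q = 840.
Substituting Q = 840 - 0.965P into the first: P(1 - 0.293·0.965) = 534 - 0.293·840.
So P* = 288/0.717 = 401, and then Q* = 840 - 0.965·401 = 453.

P* ≈ 401, Q* ≈ 453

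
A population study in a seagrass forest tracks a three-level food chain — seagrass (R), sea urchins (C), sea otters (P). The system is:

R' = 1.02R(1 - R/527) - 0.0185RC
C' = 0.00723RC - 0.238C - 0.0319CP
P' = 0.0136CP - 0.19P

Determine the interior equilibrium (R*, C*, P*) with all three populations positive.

R* ≈ 393, C* ≈ 14, P* ≈ 81.7

From dP/dt = 0: 0.0136C* = 0.19, so C* = 14.
From dR/dt = 0: 1.02(1 - R*/527) = 0.0185·14, giving R* = 527·(1 - 0.253) = 393.
From dC/dt = 0: 0.00723·393 - 0.238 = 0.0319P*, so P* = 2.61/0.0319 = 81.7.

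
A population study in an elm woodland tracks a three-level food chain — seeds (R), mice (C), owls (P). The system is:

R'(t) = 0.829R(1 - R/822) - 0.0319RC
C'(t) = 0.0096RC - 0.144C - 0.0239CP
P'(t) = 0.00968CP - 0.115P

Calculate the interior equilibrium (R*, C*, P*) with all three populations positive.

R* ≈ 446, C* ≈ 11.9, P* ≈ 173

From dP/dt = 0: 0.00968C* = 0.115, so C* = 11.9.
From dR/dt = 0: 0.829(1 - R*/822) = 0.0319·11.9, giving R* = 822·(1 - 0.457) = 446.
From dC/dt = 0: 0.0096·446 - 0.144 = 0.0239P*, so P* = 4.14/0.0239 = 173.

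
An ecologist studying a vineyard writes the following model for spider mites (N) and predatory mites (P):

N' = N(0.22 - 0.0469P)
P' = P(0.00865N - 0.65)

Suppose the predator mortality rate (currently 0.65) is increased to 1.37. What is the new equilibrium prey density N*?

N* ≈ 158

At the interior fixed point, setting dP/dt = 0 with P > 0 fixes N* = (predator death rate)/(NP coefficient) — independent of the other coefficients.
With the change, N* = 1.37/0.00865 = 158; it rises from 75.1.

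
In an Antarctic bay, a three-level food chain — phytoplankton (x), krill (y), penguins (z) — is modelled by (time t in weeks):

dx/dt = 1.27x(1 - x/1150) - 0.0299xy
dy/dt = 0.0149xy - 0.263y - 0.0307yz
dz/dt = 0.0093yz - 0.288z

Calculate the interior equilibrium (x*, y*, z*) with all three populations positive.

From dz/dt = 0: 0.0093y* = 0.288, so y* = 31.
From dx/dt = 0: 1.27(1 - x*/1150) = 0.0299·31, giving x* = 1150·(1 - 0.729) = 312.
From dy/dt = 0: 0.0149·312 - 0.263 = 0.0307z*, so z* = 4.38/0.0307 = 143.

x* ≈ 312, y* ≈ 31, z* ≈ 143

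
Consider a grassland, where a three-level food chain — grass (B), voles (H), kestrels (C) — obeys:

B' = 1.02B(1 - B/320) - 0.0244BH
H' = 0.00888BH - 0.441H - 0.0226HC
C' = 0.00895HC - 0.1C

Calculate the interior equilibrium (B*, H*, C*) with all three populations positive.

From dC/dt = 0: 0.00895H* = 0.1, so H* = 11.2.
From dB/dt = 0: 1.02(1 - B*/320) = 0.0244·11.2, giving B* = 320·(1 - 0.267) = 234.
From dH/dt = 0: 0.00888·234 - 0.441 = 0.0226C*, so C* = 1.64/0.0226 = 72.6.

B* ≈ 234, H* ≈ 11.2, C* ≈ 72.6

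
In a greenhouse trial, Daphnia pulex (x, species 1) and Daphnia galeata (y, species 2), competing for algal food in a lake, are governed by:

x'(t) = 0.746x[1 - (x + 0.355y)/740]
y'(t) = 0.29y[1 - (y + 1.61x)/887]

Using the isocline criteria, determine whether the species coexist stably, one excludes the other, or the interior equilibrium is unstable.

species 1 excludes species 2

Compare the nullcline intercepts: K1/α12 = 740/0.355 = 2080 > K2 = 887; K2/α21 = 887/1.61 = 551 < K1 = 740.
Since the inequalities point opposite ways, species 1 can invade but species 2 cannot.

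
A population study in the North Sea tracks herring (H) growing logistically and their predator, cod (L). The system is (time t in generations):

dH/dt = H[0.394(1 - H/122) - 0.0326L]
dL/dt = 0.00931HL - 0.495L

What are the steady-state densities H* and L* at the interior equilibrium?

H* ≈ 53.2, L* ≈ 6.82

From dL/dt = 0 with L > 0: 0.00931H* = 0.495, so H* = 53.2.
Substitute into dH/dt = 0: 0.394(1 - 53.2/122) = 0.0326L*.
The bracket is 0.564, giving L* = 0.222/0.0326 = 6.82.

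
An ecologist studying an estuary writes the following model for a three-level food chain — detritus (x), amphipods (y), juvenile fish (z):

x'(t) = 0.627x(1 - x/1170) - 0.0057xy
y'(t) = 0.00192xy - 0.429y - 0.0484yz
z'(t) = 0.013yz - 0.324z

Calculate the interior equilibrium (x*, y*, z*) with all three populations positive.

From dz/dt = 0: 0.013y* = 0.324, so y* = 24.9.
From dx/dt = 0: 0.627(1 - x*/1170) = 0.0057·24.9, giving x* = 1170·(1 - 0.227) = 905.
From dy/dt = 0: 0.00192·905 - 0.429 = 0.0484z*, so z* = 1.31/0.0484 = 27.

x* ≈ 905, y* ≈ 24.9, z* ≈ 27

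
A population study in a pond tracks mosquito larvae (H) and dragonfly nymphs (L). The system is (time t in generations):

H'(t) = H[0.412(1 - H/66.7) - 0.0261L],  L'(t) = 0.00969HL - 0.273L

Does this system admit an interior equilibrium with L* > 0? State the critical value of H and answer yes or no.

Threshold H = 28.2; K > 28.2, so yes, the predator persists.

The predator equation gives dL/dt > 0 only when H > 0.273/0.00969 = 28.2.
Without the predator, H → K = 66.7. Since 66.7 > 28.2, the predator can invade and persist.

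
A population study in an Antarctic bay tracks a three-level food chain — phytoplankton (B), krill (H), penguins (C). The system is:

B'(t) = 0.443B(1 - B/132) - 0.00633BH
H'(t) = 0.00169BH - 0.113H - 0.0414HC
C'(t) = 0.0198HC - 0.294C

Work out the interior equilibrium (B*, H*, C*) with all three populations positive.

From dC/dt = 0: 0.0198H* = 0.294, so H* = 14.8.
From dB/dt = 0: 0.443(1 - B*/132) = 0.00633·14.8, giving B* = 132·(1 - 0.212) = 104.
From dH/dt = 0: 0.00169·104 - 0.113 = 0.0414C*, so C* = 0.0627/0.0414 = 1.52.

B* ≈ 104, H* ≈ 14.8, C* ≈ 1.52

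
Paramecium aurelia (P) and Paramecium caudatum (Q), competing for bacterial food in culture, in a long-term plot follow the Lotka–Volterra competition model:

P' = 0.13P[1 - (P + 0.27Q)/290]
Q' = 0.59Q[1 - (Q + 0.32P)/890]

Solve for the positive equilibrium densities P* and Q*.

P* ≈ 54.4, Q* ≈ 873

Setting both brackets to zero gives the nullclines P + 0.27Q = 290 and 0.32P + Q = 890.
Substituting Q = 890 - 0.32P into the first: P(1 - 0.27·0.32) = 290 - 0.27·890.
So P* = 49.7/0.914 = 54.4, and then Q* = 890 - 0.32·54.4 = 873.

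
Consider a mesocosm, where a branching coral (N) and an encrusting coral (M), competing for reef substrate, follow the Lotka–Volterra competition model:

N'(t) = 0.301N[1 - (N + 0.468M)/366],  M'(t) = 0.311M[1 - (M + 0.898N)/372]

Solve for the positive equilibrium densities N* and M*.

N* ≈ 331, M* ≈ 74.7

Setting both brackets to zero gives the nullclines N + 0.468M = 366 and 0.898N + M = 372.
Substituting M = 372 - 0.898N into the first: N(1 - 0.468·0.898) = 366 - 0.468·372.
So N* = 192/0.58 = 331, and then M* = 372 - 0.898·331 = 74.7.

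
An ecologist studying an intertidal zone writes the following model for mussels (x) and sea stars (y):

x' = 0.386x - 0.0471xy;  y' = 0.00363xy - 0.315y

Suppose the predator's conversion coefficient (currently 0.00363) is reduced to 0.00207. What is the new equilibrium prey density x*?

At the interior fixed point, setting dy/dt = 0 with y > 0 fixes x* = (predator death rate)/(xy coefficient) — independent of the other coefficients.
With the change, x* = 0.315/0.00207 = 152; it rises from 86.8.

x* ≈ 152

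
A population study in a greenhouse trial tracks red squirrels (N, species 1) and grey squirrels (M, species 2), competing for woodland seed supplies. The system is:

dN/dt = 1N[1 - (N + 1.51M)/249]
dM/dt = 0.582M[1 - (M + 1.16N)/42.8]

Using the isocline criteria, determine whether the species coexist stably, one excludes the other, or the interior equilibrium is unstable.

Compare the nullcline intercepts: K1/α12 = 249/1.51 = 165 > K2 = 42.8; K2/α21 = 42.8/1.16 = 36.9 < K1 = 249.
Since the inequalities point opposite ways, species 1 can invade but species 2 cannot.

species 1 excludes species 2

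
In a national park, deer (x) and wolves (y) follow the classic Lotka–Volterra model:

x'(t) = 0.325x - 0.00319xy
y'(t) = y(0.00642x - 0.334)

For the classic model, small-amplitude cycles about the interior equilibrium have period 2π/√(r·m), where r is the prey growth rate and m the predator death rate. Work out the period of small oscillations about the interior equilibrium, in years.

T ≈ 19.1 years

Here r = 0.325 and m = 0.334, so r·m = 0.109.
ω = √0.109 = 0.329 per year, hence T = 2π/ω ≈ 19.1 years.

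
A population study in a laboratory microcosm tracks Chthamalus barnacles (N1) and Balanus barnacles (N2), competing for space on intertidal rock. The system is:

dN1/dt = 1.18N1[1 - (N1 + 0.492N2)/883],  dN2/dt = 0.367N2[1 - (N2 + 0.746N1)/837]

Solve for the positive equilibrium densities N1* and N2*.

Setting both brackets to zero gives the nullclines N1 + 0.492N2 = 883 and 0.746N1 + N2 = 837.
Substituting N2 = 837 - 0.746N1 into the first: N1(1 - 0.492·0.746) = 883 - 0.492·837.
So N1* = 471/0.633 = 744, and then N2* = 837 - 0.746·744 = 282.

N1* ≈ 744, N2* ≈ 282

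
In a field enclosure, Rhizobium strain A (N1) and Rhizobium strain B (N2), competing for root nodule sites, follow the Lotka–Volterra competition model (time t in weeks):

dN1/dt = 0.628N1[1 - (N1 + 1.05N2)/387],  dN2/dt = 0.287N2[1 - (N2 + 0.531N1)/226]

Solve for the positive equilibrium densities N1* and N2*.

N1* ≈ 338, N2* ≈ 46.3

Setting both brackets to zero gives the nullclines N1 + 1.05N2 = 387 and 0.531N1 + N2 = 226.
Substituting N2 = 226 - 0.531N1 into the first: N1(1 - 1.05·0.531) = 387 - 1.05·226.
So N1* = 150/0.442 = 338, and then N2* = 226 - 0.531·338 = 46.3.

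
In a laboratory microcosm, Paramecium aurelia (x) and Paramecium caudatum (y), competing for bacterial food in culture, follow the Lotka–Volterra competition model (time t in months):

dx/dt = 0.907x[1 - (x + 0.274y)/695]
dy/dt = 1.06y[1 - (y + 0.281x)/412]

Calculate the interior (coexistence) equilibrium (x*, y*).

Setting both brackets to zero gives the nullclines x + 0.274y = 695 and 0.281x + y = 412.
Substituting y = 412 - 0.281x into the first: x(1 - 0.274·0.281) = 695 - 0.274·412.
So x* = 582/0.923 = 631, and then y* = 412 - 0.281·631 = 235.

x* ≈ 631, y* ≈ 235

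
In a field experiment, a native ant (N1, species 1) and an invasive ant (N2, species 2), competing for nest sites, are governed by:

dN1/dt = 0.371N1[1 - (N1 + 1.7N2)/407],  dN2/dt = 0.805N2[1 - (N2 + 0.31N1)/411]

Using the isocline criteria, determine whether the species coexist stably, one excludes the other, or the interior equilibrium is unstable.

species 2 excludes species 1

Compare the nullcline intercepts: K1/α12 = 407/1.7 = 239 < K2 = 411; K2/α21 = 411/0.31 = 1330 > K1 = 407.
Since the inequalities point opposite ways, species 2 can invade but species 1 cannot.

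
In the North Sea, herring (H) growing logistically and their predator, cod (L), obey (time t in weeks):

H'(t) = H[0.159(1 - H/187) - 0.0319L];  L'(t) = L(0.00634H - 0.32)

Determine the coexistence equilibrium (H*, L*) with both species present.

H* ≈ 50.5, L* ≈ 3.64

From dL/dt = 0 with L > 0: 0.00634H* = 0.32, so H* = 50.5.
Substitute into dH/dt = 0: 0.159(1 - 50.5/187) = 0.0319L*.
The bracket is 0.73, giving L* = 0.116/0.0319 = 3.64.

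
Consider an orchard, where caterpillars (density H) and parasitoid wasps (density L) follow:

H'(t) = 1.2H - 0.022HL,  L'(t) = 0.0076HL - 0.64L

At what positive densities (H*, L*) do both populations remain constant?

H* ≈ 84.2, L* ≈ 54.5

Set dL/dt = 0 with L > 0: 0.0076H - 0.64 = 0, so H* = 0.64/0.0076 = 84.2.
Set dH/dt = 0 with H > 0: 1.2 - 0.022L = 0, so L* = 1.2/0.022 = 54.5.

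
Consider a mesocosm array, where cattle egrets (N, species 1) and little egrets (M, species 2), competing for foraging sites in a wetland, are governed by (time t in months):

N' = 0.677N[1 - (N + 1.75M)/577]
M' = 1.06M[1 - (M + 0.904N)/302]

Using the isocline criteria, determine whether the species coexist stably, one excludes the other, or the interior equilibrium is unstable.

species 1 excludes species 2

Compare the nullcline intercepts: K1/α12 = 577/1.75 = 330 > K2 = 302; K2/α21 = 302/0.904 = 334 < K1 = 577.
Since the inequalities point opposite ways, species 1 can invade but species 2 cannot.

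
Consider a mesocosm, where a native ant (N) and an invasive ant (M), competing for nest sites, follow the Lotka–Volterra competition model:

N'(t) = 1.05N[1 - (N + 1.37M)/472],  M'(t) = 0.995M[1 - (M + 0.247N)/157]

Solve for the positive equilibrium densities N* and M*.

N* ≈ 388, M* ≈ 61.1

Setting both brackets to zero gives the nullclines N + 1.37M = 472 and 0.247N + M = 157.
Substituting M = 157 - 0.247N into the first: N(1 - 1.37·0.247) = 472 - 1.37·157.
So N* = 257/0.662 = 388, and then M* = 157 - 0.247·388 = 61.1.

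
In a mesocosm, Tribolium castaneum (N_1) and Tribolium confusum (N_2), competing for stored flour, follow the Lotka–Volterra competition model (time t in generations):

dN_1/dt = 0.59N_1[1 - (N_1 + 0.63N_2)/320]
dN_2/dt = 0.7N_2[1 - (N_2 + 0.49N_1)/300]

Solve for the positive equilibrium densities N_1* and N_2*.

N_1* ≈ 189, N_2* ≈ 207

Setting both brackets to zero gives the nullclines N_1 + 0.63N_2 = 320 and 0.49N_1 + N_2 = 300.
Substituting N_2 = 300 - 0.49N_1 into the first: N_1(1 - 0.63·0.49) = 320 - 0.63·300.
So N_1* = 131/0.691 = 189, and then N_2* = 300 - 0.49·189 = 207.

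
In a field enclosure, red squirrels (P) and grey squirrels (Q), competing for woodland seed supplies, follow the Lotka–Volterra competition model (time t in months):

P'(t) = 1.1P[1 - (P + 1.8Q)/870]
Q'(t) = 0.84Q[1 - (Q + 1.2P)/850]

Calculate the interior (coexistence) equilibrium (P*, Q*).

P* ≈ 569, Q* ≈ 167

Setting both brackets to zero gives the nullclines P + 1.8Q = 870 and 1.2P + Q = 850.
Substituting Q = 850 - 1.2P into the first: P(1 - 1.8·1.2) = 870 - 1.8·850.
So P* = -660/-1.16 = 569, and then Q* = 850 - 1.2·569 = 167.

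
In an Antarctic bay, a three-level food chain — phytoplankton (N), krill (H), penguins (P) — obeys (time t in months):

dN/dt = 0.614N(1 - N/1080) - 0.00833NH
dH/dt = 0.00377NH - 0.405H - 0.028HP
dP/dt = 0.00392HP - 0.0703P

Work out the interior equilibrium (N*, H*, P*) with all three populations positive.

From dP/dt = 0: 0.00392H* = 0.0703, so H* = 17.9.
From dN/dt = 0: 0.614(1 - N*/1080) = 0.00833·17.9, giving N* = 1080·(1 - 0.243) = 817.
From dH/dt = 0: 0.00377·817 - 0.405 = 0.028P*, so P* = 2.68/0.028 = 95.6.

N* ≈ 817, H* ≈ 17.9, P* ≈ 95.6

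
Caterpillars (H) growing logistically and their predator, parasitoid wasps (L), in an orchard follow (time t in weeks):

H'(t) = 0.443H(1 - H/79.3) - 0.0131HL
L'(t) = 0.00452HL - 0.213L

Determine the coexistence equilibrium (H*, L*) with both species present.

H* ≈ 47.1, L* ≈ 13.7

From dL/dt = 0 with L > 0: 0.00452H* = 0.213, so H* = 47.1.
Substitute into dH/dt = 0: 0.443(1 - 47.1/79.3) = 0.0131L*.
The bracket is 0.406, giving L* = 0.18/0.0131 = 13.7.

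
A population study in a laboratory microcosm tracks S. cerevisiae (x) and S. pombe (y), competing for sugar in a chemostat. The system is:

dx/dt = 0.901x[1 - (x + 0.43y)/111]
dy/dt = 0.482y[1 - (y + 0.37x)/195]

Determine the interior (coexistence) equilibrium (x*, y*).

x* ≈ 32.3, y* ≈ 183

Setting both brackets to zero gives the nullclines x + 0.43y = 111 and 0.37x + y = 195.
Substituting y = 195 - 0.37x into the first: x(1 - 0.43·0.37) = 111 - 0.43·195.
So x* = 27.2/0.841 = 32.3, and then y* = 195 - 0.37·32.3 = 183.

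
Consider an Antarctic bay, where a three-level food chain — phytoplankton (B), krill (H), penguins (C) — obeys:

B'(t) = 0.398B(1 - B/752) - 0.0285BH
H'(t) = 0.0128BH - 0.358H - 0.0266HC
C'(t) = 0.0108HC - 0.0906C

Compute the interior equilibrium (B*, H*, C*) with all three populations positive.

B* ≈ 300, H* ≈ 8.39, C* ≈ 131

From dC/dt = 0: 0.0108H* = 0.0906, so H* = 8.39.
From dB/dt = 0: 0.398(1 - B*/752) = 0.0285·8.39, giving B* = 752·(1 - 0.601) = 300.
From dH/dt = 0: 0.0128·300 - 0.358 = 0.0266C*, so C* = 3.49/0.0266 = 131.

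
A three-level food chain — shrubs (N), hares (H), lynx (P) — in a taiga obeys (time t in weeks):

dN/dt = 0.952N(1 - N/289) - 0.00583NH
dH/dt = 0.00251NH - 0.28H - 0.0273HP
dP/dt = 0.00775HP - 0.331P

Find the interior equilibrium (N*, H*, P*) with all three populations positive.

N* ≈ 213, H* ≈ 42.7, P* ≈ 9.36

From dP/dt = 0: 0.00775H* = 0.331, so H* = 42.7.
From dN/dt = 0: 0.952(1 - N*/289) = 0.00583·42.7, giving N* = 289·(1 - 0.262) = 213.
From dH/dt = 0: 0.00251·213 - 0.28 = 0.0273P*, so P* = 0.256/0.0273 = 9.36.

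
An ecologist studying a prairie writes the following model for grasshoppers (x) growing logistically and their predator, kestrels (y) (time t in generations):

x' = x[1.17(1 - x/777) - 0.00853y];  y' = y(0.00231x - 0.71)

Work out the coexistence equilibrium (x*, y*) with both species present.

From dy/dt = 0 with y > 0: 0.00231x* = 0.71, so x* = 307.
Substitute into dx/dt = 0: 1.17(1 - 307/777) = 0.00853y*.
The bracket is 0.604, giving y* = 0.707/0.00853 = 82.9.

x* ≈ 307, y* ≈ 82.9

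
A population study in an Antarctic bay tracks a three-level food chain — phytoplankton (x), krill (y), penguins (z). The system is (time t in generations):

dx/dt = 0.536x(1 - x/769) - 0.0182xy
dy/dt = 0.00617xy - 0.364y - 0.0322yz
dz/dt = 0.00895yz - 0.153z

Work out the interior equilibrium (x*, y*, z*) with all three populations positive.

From dz/dt = 0: 0.00895y* = 0.153, so y* = 17.1.
From dx/dt = 0: 0.536(1 - x*/769) = 0.0182·17.1, giving x* = 769·(1 - 0.58) = 323.
From dy/dt = 0: 0.00617·323 - 0.364 = 0.0322z*, so z* = 1.63/0.0322 = 50.5.

x* ≈ 323, y* ≈ 17.1, z* ≈ 50.5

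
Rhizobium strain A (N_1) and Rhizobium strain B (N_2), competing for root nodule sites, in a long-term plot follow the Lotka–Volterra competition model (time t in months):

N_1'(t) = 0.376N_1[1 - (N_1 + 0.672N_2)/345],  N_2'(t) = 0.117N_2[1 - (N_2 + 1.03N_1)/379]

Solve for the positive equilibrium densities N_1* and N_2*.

Setting both brackets to zero gives the nullclines N_1 + 0.672N_2 = 345 and 1.03N_1 + N_2 = 379.
Substituting N_2 = 379 - 1.03N_1 into the first: N_1(1 - 0.672·1.03) = 345 - 0.672·379.
So N_1* = 90.3/0.308 = 293, and then N_2* = 379 - 1.03·293 = 76.8.

N_1* ≈ 293, N_2* ≈ 76.8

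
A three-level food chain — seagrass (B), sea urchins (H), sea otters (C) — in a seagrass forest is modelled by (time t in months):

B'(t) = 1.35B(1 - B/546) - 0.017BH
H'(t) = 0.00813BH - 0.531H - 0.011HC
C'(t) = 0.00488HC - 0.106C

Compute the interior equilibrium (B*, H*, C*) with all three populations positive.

B* ≈ 397, H* ≈ 21.7, C* ≈ 245

From dC/dt = 0: 0.00488H* = 0.106, so H* = 21.7.
From dB/dt = 0: 1.35(1 - B*/546) = 0.017·21.7, giving B* = 546·(1 - 0.274) = 397.
From dH/dt = 0: 0.00813·397 - 0.531 = 0.011C*, so C* = 2.69/0.011 = 245.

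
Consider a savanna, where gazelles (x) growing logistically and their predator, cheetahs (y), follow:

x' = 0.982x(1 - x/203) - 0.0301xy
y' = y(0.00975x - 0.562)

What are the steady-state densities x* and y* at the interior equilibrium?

From dy/dt = 0 with y > 0: 0.00975x* = 0.562, so x* = 57.6.
Substitute into dx/dt = 0: 0.982(1 - 57.6/203) = 0.0301y*.
The bracket is 0.716, giving y* = 0.703/0.0301 = 23.4.

x* ≈ 57.6, y* ≈ 23.4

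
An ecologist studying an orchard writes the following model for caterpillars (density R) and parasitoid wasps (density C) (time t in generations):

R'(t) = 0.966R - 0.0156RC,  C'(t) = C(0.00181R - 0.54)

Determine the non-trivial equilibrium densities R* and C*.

R* ≈ 298, C* ≈ 61.9

Set dC/dt = 0 with C > 0: 0.00181R - 0.54 = 0, so R* = 0.54/0.00181 = 298.
Set dR/dt = 0 with R > 0: 0.966 - 0.0156C = 0, so C* = 0.966/0.0156 = 61.9.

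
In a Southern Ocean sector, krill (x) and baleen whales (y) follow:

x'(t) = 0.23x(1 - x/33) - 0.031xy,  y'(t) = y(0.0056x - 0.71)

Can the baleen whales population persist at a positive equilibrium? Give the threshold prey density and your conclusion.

The predator equation gives dy/dt > 0 only when x > 0.71/0.0056 = 127.
Without the predator, x → K = 33. Since 33 < 127, the predator cannot invade.

Threshold x = 127; K < 127, so no, the predator goes extinct.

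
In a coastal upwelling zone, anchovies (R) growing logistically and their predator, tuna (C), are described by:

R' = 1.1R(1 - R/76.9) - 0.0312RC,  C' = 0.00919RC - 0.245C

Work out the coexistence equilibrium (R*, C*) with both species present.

From dC/dt = 0 with C > 0: 0.00919R* = 0.245, so R* = 26.7.
Substitute into dR/dt = 0: 1.1(1 - 26.7/76.9) = 0.0312C*.
The bracket is 0.653, giving C* = 0.719/0.0312 = 23.

R* ≈ 26.7, C* ≈ 23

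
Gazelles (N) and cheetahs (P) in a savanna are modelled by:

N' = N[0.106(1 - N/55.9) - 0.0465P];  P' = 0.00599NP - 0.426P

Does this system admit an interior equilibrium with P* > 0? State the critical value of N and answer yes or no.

The predator equation gives dP/dt > 0 only when N > 0.426/0.00599 = 71.1.
Without the predator, N → K = 55.9. Since 55.9 < 71.1, the predator cannot invade.

Threshold N = 71.1; K < 71.1, so no, the predator goes extinct.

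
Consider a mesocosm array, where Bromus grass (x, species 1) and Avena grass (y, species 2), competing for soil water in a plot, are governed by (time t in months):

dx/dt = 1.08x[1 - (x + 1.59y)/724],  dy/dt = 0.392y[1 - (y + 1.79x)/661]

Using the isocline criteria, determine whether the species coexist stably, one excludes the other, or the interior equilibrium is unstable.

unstable coexistence (outcome depends on initial conditions)

Compare the nullcline intercepts: K1/α12 = 724/1.59 = 455 < K2 = 661; K2/α21 = 661/1.79 = 369 < K1 = 724.
Since both are reversed, neither can invade when rare; the interior point is a saddle.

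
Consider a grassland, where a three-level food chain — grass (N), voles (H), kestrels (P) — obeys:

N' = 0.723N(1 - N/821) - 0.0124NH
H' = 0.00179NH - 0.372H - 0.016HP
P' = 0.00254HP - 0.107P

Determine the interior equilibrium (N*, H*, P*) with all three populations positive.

N* ≈ 228, H* ≈ 42.1, P* ≈ 2.24

From dP/dt = 0: 0.00254H* = 0.107, so H* = 42.1.
From dN/dt = 0: 0.723(1 - N*/821) = 0.0124·42.1, giving N* = 821·(1 - 0.722) = 228.
From dH/dt = 0: 0.00179·228 - 0.372 = 0.016P*, so P* = 0.0358/0.016 = 2.24.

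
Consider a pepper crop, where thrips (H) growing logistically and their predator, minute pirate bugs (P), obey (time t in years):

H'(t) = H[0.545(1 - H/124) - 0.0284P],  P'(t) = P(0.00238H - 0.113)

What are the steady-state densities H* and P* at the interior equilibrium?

H* ≈ 47.5, P* ≈ 11.8

From dP/dt = 0 with P > 0: 0.00238H* = 0.113, so H* = 47.5.
Substitute into dH/dt = 0: 0.545(1 - 47.5/124) = 0.0284P*.
The bracket is 0.617, giving P* = 0.336/0.0284 = 11.8.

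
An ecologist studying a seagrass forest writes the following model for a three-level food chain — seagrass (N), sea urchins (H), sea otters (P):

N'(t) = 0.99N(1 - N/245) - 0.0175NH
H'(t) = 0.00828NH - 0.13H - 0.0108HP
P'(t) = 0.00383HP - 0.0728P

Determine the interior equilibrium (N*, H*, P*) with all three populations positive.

From dP/dt = 0: 0.00383H* = 0.0728, so H* = 19.
From dN/dt = 0: 0.99(1 - N*/245) = 0.0175·19, giving N* = 245·(1 - 0.336) = 163.
From dH/dt = 0: 0.00828·163 - 0.13 = 0.0108P*, so P* = 1.22/0.0108 = 113.

N* ≈ 163, H* ≈ 19, P* ≈ 113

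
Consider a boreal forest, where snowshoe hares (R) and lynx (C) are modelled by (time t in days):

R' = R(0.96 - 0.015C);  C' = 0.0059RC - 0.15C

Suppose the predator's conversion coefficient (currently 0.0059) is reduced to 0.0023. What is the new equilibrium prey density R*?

At the interior fixed point, setting dC/dt = 0 with C > 0 fixes R* = (predator death rate)/(RC coefficient) — independent of the other coefficients.
With the change, R* = 0.15/0.0023 = 65.2; it rises from 25.4.

R* ≈ 65.2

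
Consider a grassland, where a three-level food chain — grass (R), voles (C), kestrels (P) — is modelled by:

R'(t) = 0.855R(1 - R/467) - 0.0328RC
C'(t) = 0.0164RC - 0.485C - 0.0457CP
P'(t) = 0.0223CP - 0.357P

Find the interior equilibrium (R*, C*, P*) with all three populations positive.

R* ≈ 180, C* ≈ 16, P* ≈ 54.1

From dP/dt = 0: 0.0223C* = 0.357, so C* = 16.
From dR/dt = 0: 0.855(1 - R*/467) = 0.0328·16, giving R* = 467·(1 - 0.614) = 180.
From dC/dt = 0: 0.0164·180 - 0.485 = 0.0457P*, so P* = 2.47/0.0457 = 54.1.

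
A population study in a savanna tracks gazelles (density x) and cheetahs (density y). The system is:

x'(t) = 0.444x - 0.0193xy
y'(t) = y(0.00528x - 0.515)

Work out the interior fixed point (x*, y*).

Set dy/dt = 0 with y > 0: 0.00528x - 0.515 = 0, so x* = 0.515/0.00528 = 97.5.
Set dx/dt = 0 with x > 0: 0.444 - 0.0193y = 0, so y* = 0.444/0.0193 = 23.

x* ≈ 97.5, y* ≈ 23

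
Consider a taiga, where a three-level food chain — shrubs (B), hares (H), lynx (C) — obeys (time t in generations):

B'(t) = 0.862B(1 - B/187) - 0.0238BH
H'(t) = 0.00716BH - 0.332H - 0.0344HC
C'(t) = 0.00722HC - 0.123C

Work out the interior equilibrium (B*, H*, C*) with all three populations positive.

B* ≈ 99, H* ≈ 17, C* ≈ 11

From dC/dt = 0: 0.00722H* = 0.123, so H* = 17.
From dB/dt = 0: 0.862(1 - B*/187) = 0.0238·17, giving B* = 187·(1 - 0.47) = 99.
From dH/dt = 0: 0.00716·99 - 0.332 = 0.0344C*, so C* = 0.377/0.0344 = 11.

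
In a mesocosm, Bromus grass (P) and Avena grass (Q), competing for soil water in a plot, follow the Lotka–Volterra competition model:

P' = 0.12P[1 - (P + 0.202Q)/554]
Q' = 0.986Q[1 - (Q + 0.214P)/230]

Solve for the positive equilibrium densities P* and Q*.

Setting both brackets to zero gives the nullclines P + 0.202Q = 554 and 0.214P + Q = 230.
Substituting Q = 230 - 0.214P into the first: P(1 - 0.202·0.214) = 554 - 0.202·230.
So P* = 508/0.957 = 530, and then Q* = 230 - 0.214·530 = 116.

P* ≈ 530, Q* ≈ 116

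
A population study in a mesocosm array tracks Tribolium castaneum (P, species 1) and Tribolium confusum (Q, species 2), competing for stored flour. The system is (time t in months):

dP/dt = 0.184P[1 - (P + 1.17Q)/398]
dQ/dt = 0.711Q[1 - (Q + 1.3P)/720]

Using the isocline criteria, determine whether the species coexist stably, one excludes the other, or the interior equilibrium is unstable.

Compare the nullcline intercepts: K1/α12 = 398/1.17 = 340 < K2 = 720; K2/α21 = 720/1.3 = 554 > K1 = 398.
Since the inequalities point opposite ways, species 2 can invade but species 1 cannot.

species 2 excludes species 1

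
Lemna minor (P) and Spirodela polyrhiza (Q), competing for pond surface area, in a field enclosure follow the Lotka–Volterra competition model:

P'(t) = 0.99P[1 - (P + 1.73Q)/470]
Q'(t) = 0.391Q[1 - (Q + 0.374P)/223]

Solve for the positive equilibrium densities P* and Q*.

Setting both brackets to zero gives the nullclines P + 1.73Q = 470 and 0.374P + Q = 223.
Substituting Q = 223 - 0.374P into the first: P(1 - 1.73·0.374) = 470 - 1.73·223.
So P* = 84.2/0.353 = 239, and then Q* = 223 - 0.374·239 = 134.

P* ≈ 239, Q* ≈ 134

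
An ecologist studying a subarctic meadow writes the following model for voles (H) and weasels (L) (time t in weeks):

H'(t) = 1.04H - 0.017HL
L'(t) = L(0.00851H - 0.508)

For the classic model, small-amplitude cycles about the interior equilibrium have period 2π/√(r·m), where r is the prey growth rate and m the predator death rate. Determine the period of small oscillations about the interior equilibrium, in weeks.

Here r = 1.04 and m = 0.508, so r·m = 0.528.
ω = √0.528 = 0.727 per week, hence T = 2π/ω ≈ 8.64 weeks.

T ≈ 8.64 weeks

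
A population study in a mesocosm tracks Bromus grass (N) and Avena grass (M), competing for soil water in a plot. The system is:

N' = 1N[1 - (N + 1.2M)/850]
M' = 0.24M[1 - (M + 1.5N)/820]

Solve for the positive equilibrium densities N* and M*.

Setting both brackets to zero gives the nullclines N + 1.2M = 850 and 1.5N + M = 820.
Substituting M = 820 - 1.5N into the first: N(1 - 1.2·1.5) = 850 - 1.2·820.
So N* = -134/-0.8 = 168, and then M* = 820 - 1.5·168 = 569.

N* ≈ 168, M* ≈ 569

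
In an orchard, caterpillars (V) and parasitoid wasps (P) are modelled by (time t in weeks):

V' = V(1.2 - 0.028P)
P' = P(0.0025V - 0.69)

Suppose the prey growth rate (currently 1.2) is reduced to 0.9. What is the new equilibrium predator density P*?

At the interior fixed point, setting dV/dt = 0 with V > 0 fixes P* = (prey growth rate)/(VP coefficient) — independent of the other coefficients.
With the change, P* = 0.9/0.028 = 32.1; it falls from 42.9.

P* ≈ 32.1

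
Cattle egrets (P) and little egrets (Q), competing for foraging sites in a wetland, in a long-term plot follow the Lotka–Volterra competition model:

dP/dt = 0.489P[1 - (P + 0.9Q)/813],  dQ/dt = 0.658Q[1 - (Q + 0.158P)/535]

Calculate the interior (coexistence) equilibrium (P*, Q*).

P* ≈ 386, Q* ≈ 474

Setting both brackets to zero gives the nullclines P + 0.9Q = 813 and 0.158P + Q = 535.
Substituting Q = 535 - 0.158P into the first: P(1 - 0.9·0.158) = 813 - 0.9·535.
So P* = 332/0.858 = 386, and then Q* = 535 - 0.158·386 = 474.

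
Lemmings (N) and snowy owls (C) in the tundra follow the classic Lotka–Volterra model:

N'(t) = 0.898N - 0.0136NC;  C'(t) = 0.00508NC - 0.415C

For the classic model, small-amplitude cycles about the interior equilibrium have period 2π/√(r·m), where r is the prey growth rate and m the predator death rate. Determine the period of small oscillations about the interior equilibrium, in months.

Here r = 0.898 and m = 0.415, so r·m = 0.373.
ω = √0.373 = 0.61 per month, hence T = 2π/ω ≈ 10.3 months.

T ≈ 10.3 months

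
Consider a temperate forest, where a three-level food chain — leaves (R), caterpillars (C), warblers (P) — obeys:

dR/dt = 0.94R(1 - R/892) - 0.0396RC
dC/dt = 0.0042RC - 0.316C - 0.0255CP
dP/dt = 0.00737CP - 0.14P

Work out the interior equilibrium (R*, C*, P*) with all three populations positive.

R* ≈ 178, C* ≈ 19, P* ≈ 17

From dP/dt = 0: 0.00737C* = 0.14, so C* = 19.
From dR/dt = 0: 0.94(1 - R*/892) = 0.0396·19, giving R* = 892·(1 - 0.8) = 178.
From dC/dt = 0: 0.0042·178 - 0.316 = 0.0255P*, so P* = 0.432/0.0255 = 17.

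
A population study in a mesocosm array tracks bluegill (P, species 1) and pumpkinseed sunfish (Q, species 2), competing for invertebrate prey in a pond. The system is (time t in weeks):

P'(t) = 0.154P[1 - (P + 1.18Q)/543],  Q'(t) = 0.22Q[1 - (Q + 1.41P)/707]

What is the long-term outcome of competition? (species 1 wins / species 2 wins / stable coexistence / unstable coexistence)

Compare the nullcline intercepts: K1/α12 = 543/1.18 = 460 < K2 = 707; K2/α21 = 707/1.41 = 501 < K1 = 543.
Since both are reversed, neither can invade when rare; the interior point is a saddle.

unstable coexistence (outcome depends on initial conditions)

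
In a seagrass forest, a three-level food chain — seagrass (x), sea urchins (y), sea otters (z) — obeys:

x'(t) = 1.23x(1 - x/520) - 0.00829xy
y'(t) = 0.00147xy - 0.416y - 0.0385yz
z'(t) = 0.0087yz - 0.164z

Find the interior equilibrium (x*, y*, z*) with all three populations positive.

From dz/dt = 0: 0.0087y* = 0.164, so y* = 18.9.
From dx/dt = 0: 1.23(1 - x*/520) = 0.00829·18.9, giving x* = 520·(1 - 0.127) = 454.
From dy/dt = 0: 0.00147·454 - 0.416 = 0.0385z*, so z* = 0.251/0.0385 = 6.53.

x* ≈ 454, y* ≈ 18.9, z* ≈ 6.53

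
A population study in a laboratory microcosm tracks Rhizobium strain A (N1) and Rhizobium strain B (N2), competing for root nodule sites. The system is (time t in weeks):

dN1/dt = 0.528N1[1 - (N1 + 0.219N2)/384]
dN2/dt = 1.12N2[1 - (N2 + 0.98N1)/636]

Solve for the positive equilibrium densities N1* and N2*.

N1* ≈ 312, N2* ≈ 331

Setting both brackets to zero gives the nullclines N1 + 0.219N2 = 384 and 0.98N1 + N2 = 636.
Substituting N2 = 636 - 0.98N1 into the first: N1(1 - 0.219·0.98) = 384 - 0.219·636.
So N1* = 245/0.785 = 312, and then N2* = 636 - 0.98·312 = 331.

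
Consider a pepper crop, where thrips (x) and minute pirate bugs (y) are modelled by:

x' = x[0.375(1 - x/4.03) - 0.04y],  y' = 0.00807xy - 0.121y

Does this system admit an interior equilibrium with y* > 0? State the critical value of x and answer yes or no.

Threshold x = 15; K < 15, so no, the predator goes extinct.

The predator equation gives dy/dt > 0 only when x > 0.121/0.00807 = 15.
Without the predator, x → K = 4.03. Since 4.03 < 15, the predator cannot invade.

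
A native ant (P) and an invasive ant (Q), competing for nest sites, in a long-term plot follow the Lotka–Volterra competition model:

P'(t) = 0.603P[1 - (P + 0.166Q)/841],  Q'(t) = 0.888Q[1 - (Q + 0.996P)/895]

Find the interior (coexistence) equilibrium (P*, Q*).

Setting both brackets to zero gives the nullclines P + 0.166Q = 841 and 0.996P + Q = 895.
Substituting Q = 895 - 0.996P into the first: P(1 - 0.166·0.996) = 841 - 0.166·895.
So P* = 692/0.835 = 830, and then Q* = 895 - 0.996·830 = 68.7.

P* ≈ 830, Q* ≈ 68.7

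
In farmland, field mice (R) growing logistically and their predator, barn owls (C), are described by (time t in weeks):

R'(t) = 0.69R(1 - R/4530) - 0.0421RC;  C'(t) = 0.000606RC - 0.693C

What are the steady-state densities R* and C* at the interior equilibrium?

From dC/dt = 0 with C > 0: 0.000606R* = 0.693, so R* = 1140.
Substitute into dR/dt = 0: 0.69(1 - 1140/4530) = 0.0421C*.
The bracket is 0.748, giving C* = 0.516/0.0421 = 12.3.

R* ≈ 1140, C* ≈ 12.3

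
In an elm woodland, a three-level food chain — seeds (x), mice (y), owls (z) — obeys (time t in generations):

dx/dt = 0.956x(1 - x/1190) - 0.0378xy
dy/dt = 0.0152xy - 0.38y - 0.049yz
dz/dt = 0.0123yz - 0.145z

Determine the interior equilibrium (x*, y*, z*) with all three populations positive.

From dz/dt = 0: 0.0123y* = 0.145, so y* = 11.8.
From dx/dt = 0: 0.956(1 - x*/1190) = 0.0378·11.8, giving x* = 1190·(1 - 0.466) = 635.
From dy/dt = 0: 0.0152·635 - 0.38 = 0.049z*, so z* = 9.28/0.049 = 189.

x* ≈ 635, y* ≈ 11.8, z* ≈ 189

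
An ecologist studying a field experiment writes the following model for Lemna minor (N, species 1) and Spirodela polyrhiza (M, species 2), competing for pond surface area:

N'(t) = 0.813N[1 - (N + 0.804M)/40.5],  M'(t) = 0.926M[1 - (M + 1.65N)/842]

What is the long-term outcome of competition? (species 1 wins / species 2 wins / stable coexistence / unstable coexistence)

species 2 excludes species 1

Compare the nullcline intercepts: K1/α12 = 40.5/0.804 = 50.4 < K2 = 842; K2/α21 = 842/1.65 = 510 > K1 = 40.5.
Since the inequalities point opposite ways, species 2 can invade but species 1 cannot.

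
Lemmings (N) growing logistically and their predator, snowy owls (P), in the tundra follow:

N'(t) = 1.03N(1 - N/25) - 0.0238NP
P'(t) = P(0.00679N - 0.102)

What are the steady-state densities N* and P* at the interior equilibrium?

From dP/dt = 0 with P > 0: 0.00679N* = 0.102, so N* = 15.
Substitute into dN/dt = 0: 1.03(1 - 15/25) = 0.0238P*.
The bracket is 0.399, giving P* = 0.411/0.0238 = 17.3.

N* ≈ 15, P* ≈ 17.3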